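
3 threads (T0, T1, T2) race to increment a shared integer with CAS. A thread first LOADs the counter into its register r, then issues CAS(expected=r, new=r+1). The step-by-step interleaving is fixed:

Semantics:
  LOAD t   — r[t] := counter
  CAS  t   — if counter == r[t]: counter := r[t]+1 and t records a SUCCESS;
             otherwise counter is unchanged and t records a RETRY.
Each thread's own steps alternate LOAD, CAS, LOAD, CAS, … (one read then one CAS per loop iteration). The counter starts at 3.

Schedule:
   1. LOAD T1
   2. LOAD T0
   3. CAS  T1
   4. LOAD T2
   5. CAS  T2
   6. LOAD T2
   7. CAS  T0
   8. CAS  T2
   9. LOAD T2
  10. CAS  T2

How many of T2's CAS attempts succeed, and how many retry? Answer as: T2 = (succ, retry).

[1] T1.load  rd  (counter 3, T1.r 3)
[2] T0.load  rd  (counter 3, T0.r 3)
[3] T1.cas  hit  (counter 4, T1.r 3)
[4] T2.load  rd  (counter 4, T2.r 4)
[5] T2.cas  hit  (counter 5, T2.r 4)
[6] T2.load  rd  (counter 5, T2.r 5)
[7] T0.cas  miss  (counter 5, T0.r 3)
[8] T2.cas  hit  (counter 6, T2.r 5)
[9] T2.load  rd  (counter 6, T2.r 6)
[10] T2.cas  hit  (counter 7, T2.r 6)

T2 = (3, 0)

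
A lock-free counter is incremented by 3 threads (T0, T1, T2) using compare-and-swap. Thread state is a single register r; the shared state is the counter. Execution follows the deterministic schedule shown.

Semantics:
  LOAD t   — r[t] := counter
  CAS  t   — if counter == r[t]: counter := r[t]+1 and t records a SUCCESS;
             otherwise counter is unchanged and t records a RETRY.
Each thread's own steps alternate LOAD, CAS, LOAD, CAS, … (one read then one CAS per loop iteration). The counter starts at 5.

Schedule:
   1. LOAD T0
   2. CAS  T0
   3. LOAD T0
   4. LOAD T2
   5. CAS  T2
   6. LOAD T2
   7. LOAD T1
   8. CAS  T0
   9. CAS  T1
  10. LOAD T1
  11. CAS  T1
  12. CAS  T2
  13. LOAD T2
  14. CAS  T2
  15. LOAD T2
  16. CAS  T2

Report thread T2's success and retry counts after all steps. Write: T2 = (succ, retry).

step 1: T0 LOAD ⇒ load; ctr=5 reg=5
step 2: T0 CAS ⇒ ok; ctr=6 reg=5
step 3: T0 LOAD ⇒ load; ctr=6 reg=6
step 4: T2 LOAD ⇒ load; ctr=6 reg=6
step 5: T2 CAS ⇒ ok; ctr=7 reg=6
step 6: T2 LOAD ⇒ load; ctr=7 reg=7
step 7: T1 LOAD ⇒ load; ctr=7 reg=7
step 8: T0 CAS ⇒ retry; ctr=7 reg=6
step 9: T1 CAS ⇒ ok; ctr=8 reg=7
step 10: T1 LOAD ⇒ load; ctr=8 reg=8
step 11: T1 CAS ⇒ ok; ctr=9 reg=8
step 12: T2 CAS ⇒ retry; ctr=9 reg=7
step 13: T2 LOAD ⇒ load; ctr=9 reg=9
step 14: T2 CAS ⇒ ok; ctr=10 reg=9
step 15: T2 LOAD ⇒ load; ctr=10 reg=10
step 16: T2 CAS ⇒ ok; ctr=11 reg=10

T2 = (3, 1)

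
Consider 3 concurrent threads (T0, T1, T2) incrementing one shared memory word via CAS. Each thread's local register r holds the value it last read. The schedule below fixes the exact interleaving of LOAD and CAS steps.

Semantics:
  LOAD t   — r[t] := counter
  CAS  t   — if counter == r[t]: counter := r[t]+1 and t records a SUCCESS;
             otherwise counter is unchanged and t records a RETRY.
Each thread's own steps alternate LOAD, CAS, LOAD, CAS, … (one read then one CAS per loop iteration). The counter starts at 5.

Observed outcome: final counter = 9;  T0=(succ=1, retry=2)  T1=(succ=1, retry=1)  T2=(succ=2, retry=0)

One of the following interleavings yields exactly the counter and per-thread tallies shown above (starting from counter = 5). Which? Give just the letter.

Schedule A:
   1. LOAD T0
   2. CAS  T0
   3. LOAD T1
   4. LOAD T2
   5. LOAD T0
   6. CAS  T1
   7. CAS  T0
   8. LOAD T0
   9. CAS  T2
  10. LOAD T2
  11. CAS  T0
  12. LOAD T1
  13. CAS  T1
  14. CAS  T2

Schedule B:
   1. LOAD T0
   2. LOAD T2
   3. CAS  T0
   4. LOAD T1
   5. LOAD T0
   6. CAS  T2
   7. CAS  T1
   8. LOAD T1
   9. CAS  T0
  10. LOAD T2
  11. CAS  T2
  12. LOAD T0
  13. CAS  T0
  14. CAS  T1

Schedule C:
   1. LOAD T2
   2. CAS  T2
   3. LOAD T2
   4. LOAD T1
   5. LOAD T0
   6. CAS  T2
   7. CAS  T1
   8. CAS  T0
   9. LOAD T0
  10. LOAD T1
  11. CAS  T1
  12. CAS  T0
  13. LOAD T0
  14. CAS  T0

Simulating candidate C:
1. LOAD T2 → mem=5 r[T2]=5 [LOAD]
2. CAS T2 → mem=6 r[T2]=5 [OK]
3. LOAD T2 → mem=6 r[T2]=6 [LOAD]
4. LOAD T1 → mem=6 r[T1]=6 [LOAD]
5. LOAD T0 → mem=6 r[T0]=6 [LOAD]
6. CAS T2 → mem=7 r[T2]=6 [OK]
7. CAS T1 → mem=7 r[T1]=6 [RETRY]
8. CAS T0 → mem=7 r[T0]=6 [RETRY]
9. LOAD T0 → mem=7 r[T0]=7 [LOAD]
10. LOAD T1 → mem=7 r[T1]=7 [LOAD]
11. CAS T1 → mem=8 r[T1]=7 [OK]
12. CAS T0 → mem=8 r[T0]=7 [RETRY]
13. LOAD T0 → mem=8 r[T0]=8 [LOAD]
14. CAS T0 → mem=9 r[T0]=8 [OK]

C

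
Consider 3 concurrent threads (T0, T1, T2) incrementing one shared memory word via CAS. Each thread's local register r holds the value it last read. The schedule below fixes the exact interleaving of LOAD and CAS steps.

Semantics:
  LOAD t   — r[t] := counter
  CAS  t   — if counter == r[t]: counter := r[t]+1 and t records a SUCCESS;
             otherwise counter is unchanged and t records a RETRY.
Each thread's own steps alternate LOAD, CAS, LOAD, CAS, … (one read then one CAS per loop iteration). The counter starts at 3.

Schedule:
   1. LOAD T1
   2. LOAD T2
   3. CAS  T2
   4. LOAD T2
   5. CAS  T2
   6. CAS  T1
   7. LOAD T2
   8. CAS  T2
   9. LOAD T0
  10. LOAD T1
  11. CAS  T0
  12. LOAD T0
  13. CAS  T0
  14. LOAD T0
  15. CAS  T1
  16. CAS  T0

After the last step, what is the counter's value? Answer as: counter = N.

step 1: T1 LOAD ⇒ load; ctr=3 reg=3
step 2: T2 LOAD ⇒ load; ctr=3 reg=3
step 3: T2 CAS ⇒ ok; ctr=4 reg=3
step 4: T2 LOAD ⇒ load; ctr=4 reg=4
step 5: T2 CAS ⇒ ok; ctr=5 reg=4
step 6: T1 CAS ⇒ retry; ctr=5 reg=3
step 7: T2 LOAD ⇒ load; ctr=5 reg=5
step 8: T2 CAS ⇒ ok; ctr=6 reg=5
step 9: T0 LOAD ⇒ load; ctr=6 reg=6
step 10: T1 LOAD ⇒ load; ctr=6 reg=6
step 11: T0 CAS ⇒ ok; ctr=7 reg=6
step 12: T0 LOAD ⇒ load; ctr=7 reg=7
step 13: T0 CAS ⇒ ok; ctr=8 reg=7
step 14: T0 LOAD ⇒ load; ctr=8 reg=8
step 15: T1 CAS ⇒ retry; ctr=8 reg=6
step 16: T0 CAS ⇒ ok; ctr=9 reg=8

counter = 9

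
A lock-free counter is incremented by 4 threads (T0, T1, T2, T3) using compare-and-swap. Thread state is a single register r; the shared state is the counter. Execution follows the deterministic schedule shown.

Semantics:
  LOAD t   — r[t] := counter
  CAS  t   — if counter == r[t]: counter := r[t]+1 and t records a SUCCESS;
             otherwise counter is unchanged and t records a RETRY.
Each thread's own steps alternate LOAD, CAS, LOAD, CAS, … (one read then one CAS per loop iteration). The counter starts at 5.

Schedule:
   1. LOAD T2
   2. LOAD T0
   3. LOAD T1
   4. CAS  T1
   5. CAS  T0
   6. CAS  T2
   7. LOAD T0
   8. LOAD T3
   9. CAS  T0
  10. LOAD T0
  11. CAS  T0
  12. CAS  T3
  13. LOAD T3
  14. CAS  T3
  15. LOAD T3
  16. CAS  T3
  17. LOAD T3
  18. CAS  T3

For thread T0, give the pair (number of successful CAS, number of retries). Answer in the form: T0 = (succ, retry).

T0 = (2, 1)

   1) LOAD T2:  M=5  r_T2=5
   2) LOAD T0:  M=5  r_T0=5
   3) LOAD T1:  M=5  r_T1=5
   4) CAS  T1:  M=6  r_T1=5 ✓
   5) CAS  T0:  M=6  r_T0=5 ✗
   6) CAS  T2:  M=6  r_T2=5 ✗
   7) LOAD T0:  M=6  r_T0=6
   8) LOAD T3:  M=6  r_T3=6
   9) CAS  T0:  M=7  r_T0=6 ✓
  10) LOAD T0:  M=7  r_T0=7
  11) CAS  T0:  M=8  r_T0=7 ✓
  12) CAS  T3:  M=8  r_T3=6 ✗
  13) LOAD T3:  M=8  r_T3=8
  14) CAS  T3:  M=9  r_T3=8 ✓
  15) LOAD T3:  M=9  r_T3=9
  16) CAS  T3:  M=10  r_T3=9 ✓
  17) LOAD T3:  M=10  r_T3=10
  18) CAS  T3:  M=11  r_T3=10 ✓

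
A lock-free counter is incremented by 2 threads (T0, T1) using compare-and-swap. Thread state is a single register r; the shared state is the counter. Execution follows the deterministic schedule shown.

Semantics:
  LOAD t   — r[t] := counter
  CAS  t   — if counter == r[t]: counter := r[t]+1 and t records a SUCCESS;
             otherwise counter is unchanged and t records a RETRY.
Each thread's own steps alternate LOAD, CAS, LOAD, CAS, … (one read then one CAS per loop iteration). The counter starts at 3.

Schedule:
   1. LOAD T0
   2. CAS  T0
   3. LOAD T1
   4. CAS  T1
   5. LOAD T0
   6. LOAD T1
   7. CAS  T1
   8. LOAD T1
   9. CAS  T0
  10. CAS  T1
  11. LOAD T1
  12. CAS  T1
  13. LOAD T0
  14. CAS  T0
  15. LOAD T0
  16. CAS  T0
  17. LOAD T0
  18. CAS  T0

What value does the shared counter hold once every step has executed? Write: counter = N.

1. LOAD T0 → mem=3 r[T0]=3 [LOAD]
2. CAS T0 → mem=4 r[T0]=3 [OK]
3. LOAD T1 → mem=4 r[T1]=4 [LOAD]
4. CAS T1 → mem=5 r[T1]=4 [OK]
5. LOAD T0 → mem=5 r[T0]=5 [LOAD]
6. LOAD T1 → mem=5 r[T1]=5 [LOAD]
7. CAS T1 → mem=6 r[T1]=5 [OK]
8. LOAD T1 → mem=6 r[T1]=6 [LOAD]
9. CAS T0 → mem=6 r[T0]=5 [RETRY]
10. CAS T1 → mem=7 r[T1]=6 [OK]
11. LOAD T1 → mem=7 r[T1]=7 [LOAD]
12. CAS T1 → mem=8 r[T1]=7 [OK]
13. LOAD T0 → mem=8 r[T0]=8 [LOAD]
14. CAS T0 → mem=9 r[T0]=8 [OK]
15. LOAD T0 → mem=9 r[T0]=9 [LOAD]
16. CAS T0 → mem=10 r[T0]=9 [OK]
17. LOAD T0 → mem=10 r[T0]=10 [LOAD]
18. CAS T0 → mem=11 r[T0]=10 [OK]

counter = 11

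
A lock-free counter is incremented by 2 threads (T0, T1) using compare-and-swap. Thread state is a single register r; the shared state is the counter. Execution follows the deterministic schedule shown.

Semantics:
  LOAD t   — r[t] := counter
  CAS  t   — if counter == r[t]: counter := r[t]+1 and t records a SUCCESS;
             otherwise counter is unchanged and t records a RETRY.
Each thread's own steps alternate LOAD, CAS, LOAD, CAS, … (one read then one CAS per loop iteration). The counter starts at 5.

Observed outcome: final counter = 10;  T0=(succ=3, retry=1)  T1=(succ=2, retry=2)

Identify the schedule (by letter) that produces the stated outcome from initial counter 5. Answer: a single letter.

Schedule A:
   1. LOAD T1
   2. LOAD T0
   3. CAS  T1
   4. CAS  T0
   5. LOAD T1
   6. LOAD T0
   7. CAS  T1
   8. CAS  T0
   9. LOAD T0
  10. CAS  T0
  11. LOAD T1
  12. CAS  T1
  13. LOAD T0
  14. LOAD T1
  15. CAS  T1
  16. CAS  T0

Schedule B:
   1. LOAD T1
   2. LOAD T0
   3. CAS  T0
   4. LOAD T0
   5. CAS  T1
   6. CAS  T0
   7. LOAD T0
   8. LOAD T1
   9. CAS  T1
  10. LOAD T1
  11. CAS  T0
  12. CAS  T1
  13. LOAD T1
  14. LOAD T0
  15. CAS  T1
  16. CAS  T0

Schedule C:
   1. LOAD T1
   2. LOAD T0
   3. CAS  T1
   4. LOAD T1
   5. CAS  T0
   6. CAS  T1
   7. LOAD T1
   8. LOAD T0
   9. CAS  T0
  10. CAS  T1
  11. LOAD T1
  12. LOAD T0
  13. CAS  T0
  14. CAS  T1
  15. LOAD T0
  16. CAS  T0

Run C:
T1 LOAD — after: cnt=5, r=5 — load
T0 LOAD — after: cnt=5, r=5 — load
T1 CAS — after: cnt=6, r=5 — ok
T1 LOAD — after: cnt=6, r=6 — load
T0 CAS — after: cnt=6, r=5 — retry
T1 CAS — after: cnt=7, r=6 — ok
T1 LOAD — after: cnt=7, r=7 — load
T0 LOAD — after: cnt=7, r=7 — load
T0 CAS — after: cnt=8, r=7 — ok
T1 CAS — after: cnt=8, r=7 — retry
T1 LOAD — after: cnt=8, r=8 — load
T0 LOAD — after: cnt=8, r=8 — load
T0 CAS — after: cnt=9, r=8 — ok
T1 CAS — after: cnt=9, r=8 — retry
T0 LOAD — after: cnt=9, r=9 — load
T0 CAS — after: cnt=10, r=9 — ok

C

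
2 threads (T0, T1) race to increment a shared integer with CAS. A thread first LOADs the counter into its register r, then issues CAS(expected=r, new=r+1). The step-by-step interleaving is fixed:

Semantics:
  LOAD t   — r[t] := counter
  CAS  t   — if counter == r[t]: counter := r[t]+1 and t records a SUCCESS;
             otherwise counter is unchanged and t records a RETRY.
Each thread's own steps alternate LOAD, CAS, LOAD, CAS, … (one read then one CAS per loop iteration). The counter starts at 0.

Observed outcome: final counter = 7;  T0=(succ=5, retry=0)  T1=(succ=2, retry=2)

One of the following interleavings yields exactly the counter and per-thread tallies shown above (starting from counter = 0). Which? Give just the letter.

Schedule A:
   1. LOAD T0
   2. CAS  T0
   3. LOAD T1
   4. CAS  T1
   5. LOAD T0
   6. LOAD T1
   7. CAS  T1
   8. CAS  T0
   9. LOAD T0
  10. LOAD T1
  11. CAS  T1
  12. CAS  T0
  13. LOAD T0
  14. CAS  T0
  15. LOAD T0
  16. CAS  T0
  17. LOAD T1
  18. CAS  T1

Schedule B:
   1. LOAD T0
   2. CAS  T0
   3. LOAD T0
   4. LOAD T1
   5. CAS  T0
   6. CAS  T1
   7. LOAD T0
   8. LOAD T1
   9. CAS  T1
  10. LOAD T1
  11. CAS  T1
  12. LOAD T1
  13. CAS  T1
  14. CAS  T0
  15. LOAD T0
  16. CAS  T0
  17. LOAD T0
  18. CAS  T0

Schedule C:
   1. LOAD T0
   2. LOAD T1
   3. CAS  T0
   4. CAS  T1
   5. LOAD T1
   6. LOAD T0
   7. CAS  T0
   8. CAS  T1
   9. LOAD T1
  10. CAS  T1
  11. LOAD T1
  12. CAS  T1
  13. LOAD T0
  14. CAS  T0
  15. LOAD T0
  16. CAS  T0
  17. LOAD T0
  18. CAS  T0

C

Tracing schedule C:
   1) LOAD T0:  M=0  r_T0=0
   2) LOAD T1:  M=0  r_T1=0
   3) CAS  T0:  M=1  r_T0=0 ✓
   4) CAS  T1:  M=1  r_T1=0 ✗
   5) LOAD T1:  M=1  r_T1=1
   6) LOAD T0:  M=1  r_T0=1
   7) CAS  T0:  M=2  r_T0=1 ✓
   8) CAS  T1:  M=2  r_T1=1 ✗
   9) LOAD T1:  M=2  r_T1=2
  10) CAS  T1:  M=3  r_T1=2 ✓
  11) LOAD T1:  M=3  r_T1=3
  12) CAS  T1:  M=4  r_T1=3 ✓
  13) LOAD T0:  M=4  r_T0=4
  14) CAS  T0:  M=5  r_T0=4 ✓
  15) LOAD T0:  M=5  r_T0=5
  16) CAS  T0:  M=6  r_T0=5 ✓
  17) LOAD T0:  M=6  r_T0=6
  18) CAS  T0:  M=7  r_T0=6 ✓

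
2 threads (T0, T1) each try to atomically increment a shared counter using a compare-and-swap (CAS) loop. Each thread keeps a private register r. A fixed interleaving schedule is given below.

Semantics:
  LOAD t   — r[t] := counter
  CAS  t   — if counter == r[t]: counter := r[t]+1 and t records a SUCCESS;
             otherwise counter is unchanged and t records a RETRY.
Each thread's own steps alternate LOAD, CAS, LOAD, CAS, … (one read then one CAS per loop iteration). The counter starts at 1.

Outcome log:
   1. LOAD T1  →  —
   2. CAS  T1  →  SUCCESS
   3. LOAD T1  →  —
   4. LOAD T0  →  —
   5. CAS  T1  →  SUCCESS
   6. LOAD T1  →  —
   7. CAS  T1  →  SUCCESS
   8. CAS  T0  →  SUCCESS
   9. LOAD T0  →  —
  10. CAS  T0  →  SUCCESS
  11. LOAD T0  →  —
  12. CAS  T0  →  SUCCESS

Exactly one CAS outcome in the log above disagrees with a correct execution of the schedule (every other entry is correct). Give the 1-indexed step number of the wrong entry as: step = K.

Re-executing:
T1 LOAD — after: cnt=1, r=1 — load
T1 CAS — after: cnt=2, r=1 — ok
T1 LOAD — after: cnt=2, r=2 — load
T0 LOAD — after: cnt=2, r=2 — load
T1 CAS — after: cnt=3, r=2 — ok
T1 LOAD — after: cnt=3, r=3 — load
T1 CAS — after: cnt=4, r=3 — ok
T0 CAS — after: cnt=4, r=2 — retry
T0 LOAD — after: cnt=4, r=4 — load
T0 CAS — after: cnt=5, r=4 — ok
T0 LOAD — after: cnt=5, r=5 — load
T0 CAS — after: cnt=6, r=5 — ok
Flip is step 8.

step = 8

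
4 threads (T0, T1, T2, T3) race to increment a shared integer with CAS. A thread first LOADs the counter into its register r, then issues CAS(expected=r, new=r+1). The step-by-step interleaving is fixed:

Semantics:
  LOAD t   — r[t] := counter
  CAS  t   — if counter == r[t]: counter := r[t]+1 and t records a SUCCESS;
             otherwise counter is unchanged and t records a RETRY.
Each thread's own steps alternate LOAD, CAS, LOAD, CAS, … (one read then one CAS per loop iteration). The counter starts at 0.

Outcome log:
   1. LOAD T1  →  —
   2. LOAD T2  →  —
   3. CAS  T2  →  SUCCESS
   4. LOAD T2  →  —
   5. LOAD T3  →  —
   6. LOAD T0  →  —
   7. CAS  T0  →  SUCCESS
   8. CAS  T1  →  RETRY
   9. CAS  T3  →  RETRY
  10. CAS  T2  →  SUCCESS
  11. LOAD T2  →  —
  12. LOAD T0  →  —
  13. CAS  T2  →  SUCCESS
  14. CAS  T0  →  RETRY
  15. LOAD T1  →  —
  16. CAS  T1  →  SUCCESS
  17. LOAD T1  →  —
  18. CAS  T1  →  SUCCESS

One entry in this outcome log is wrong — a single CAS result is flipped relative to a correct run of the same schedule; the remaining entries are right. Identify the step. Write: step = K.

Reference trace:
step 1: T1 LOAD ⇒ load; ctr=0 reg=0
step 2: T2 LOAD ⇒ load; ctr=0 reg=0
step 3: T2 CAS ⇒ ok; ctr=1 reg=0
step 4: T2 LOAD ⇒ load; ctr=1 reg=1
step 5: T3 LOAD ⇒ load; ctr=1 reg=1
step 6: T0 LOAD ⇒ load; ctr=1 reg=1
step 7: T0 CAS ⇒ ok; ctr=2 reg=1
step 8: T1 CAS ⇒ retry; ctr=2 reg=0
step 9: T3 CAS ⇒ retry; ctr=2 reg=1
step 10: T2 CAS ⇒ retry; ctr=2 reg=1
step 11: T2 LOAD ⇒ load; ctr=2 reg=2
step 12: T0 LOAD ⇒ load; ctr=2 reg=2
step 13: T2 CAS ⇒ ok; ctr=3 reg=2
step 14: T0 CAS ⇒ retry; ctr=3 reg=2
step 15: T1 LOAD ⇒ load; ctr=3 reg=3
step 16: T1 CAS ⇒ ok; ctr=4 reg=3
step 17: T1 LOAD ⇒ load; ctr=4 reg=4
step 18: T1 CAS ⇒ ok; ctr=5 reg=4
Mismatch at 10.

step = 10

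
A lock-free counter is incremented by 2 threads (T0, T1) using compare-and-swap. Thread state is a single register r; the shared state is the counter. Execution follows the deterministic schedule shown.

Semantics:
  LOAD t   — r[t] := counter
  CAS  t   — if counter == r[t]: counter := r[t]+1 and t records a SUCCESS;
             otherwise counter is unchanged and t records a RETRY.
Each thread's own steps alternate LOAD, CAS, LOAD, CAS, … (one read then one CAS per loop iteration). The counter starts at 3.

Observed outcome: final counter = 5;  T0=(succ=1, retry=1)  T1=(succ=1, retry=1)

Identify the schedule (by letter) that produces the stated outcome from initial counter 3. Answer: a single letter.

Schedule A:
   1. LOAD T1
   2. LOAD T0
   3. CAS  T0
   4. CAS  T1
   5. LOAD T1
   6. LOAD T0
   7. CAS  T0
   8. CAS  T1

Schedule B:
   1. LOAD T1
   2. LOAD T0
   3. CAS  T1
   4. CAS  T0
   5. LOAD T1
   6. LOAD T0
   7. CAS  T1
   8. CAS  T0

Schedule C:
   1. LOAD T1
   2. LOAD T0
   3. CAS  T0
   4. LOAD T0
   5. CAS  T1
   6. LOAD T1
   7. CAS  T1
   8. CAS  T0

Run C:
#1 T1 reads 3
#2 T0 reads 3
#3 T0 CAS(3→4) writes; counter now 4
#4 T0 reads 4
#5 T1 CAS(3→4) fails; counter now 4
#6 T1 reads 4
#7 T1 CAS(4→5) writes; counter now 5
#8 T0 CAS(4→5) fails; counter now 5

C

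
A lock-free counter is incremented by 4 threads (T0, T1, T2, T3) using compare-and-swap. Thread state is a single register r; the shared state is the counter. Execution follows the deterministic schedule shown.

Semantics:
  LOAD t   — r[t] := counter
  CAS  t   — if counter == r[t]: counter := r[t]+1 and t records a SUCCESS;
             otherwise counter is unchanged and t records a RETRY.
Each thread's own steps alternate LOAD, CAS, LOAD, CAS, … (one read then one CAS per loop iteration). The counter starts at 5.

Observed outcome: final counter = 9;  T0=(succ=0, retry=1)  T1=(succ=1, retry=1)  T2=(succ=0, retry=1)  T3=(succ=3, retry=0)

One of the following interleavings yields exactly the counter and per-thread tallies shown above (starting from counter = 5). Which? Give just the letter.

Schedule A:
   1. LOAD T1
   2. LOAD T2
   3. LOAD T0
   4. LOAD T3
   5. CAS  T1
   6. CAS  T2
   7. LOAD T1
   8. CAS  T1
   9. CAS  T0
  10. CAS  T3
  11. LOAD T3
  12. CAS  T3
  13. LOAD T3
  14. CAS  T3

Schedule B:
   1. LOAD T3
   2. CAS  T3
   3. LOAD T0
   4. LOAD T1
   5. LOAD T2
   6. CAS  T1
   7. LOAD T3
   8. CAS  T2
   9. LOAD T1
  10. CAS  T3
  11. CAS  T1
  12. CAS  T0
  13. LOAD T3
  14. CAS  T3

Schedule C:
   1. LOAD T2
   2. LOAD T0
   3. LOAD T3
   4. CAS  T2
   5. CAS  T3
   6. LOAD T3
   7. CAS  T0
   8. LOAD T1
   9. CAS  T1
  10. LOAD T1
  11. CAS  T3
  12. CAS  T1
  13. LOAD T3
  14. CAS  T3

Simulating candidate B:
[1] T3.load  rd  (counter 5, T3.r 5)
[2] T3.cas  hit  (counter 6, T3.r 5)
[3] T0.load  rd  (counter 6, T0.r 6)
[4] T1.load  rd  (counter 6, T1.r 6)
[5] T2.load  rd  (counter 6, T2.r 6)
[6] T1.cas  hit  (counter 7, T1.r 6)
[7] T3.load  rd  (counter 7, T3.r 7)
[8] T2.cas  miss  (counter 7, T2.r 6)
[9] T1.load  rd  (counter 7, T1.r 7)
[10] T3.cas  hit  (counter 8, T3.r 7)
[11] T1.cas  miss  (counter 8, T1.r 7)
[12] T0.cas  miss  (counter 8, T0.r 6)
[13] T3.load  rd  (counter 8, T3.r 8)
[14] T3.cas  hit  (counter 9, T3.r 8)

B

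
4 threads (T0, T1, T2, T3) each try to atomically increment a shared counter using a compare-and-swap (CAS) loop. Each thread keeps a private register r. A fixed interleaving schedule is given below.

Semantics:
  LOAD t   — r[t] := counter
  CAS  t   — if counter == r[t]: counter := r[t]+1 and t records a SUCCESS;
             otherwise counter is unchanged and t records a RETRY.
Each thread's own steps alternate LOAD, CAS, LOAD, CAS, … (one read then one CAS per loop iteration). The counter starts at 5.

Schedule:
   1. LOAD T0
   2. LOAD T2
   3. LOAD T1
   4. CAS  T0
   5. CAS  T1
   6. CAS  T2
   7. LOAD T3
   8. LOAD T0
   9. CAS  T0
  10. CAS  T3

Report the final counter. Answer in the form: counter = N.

counter = 7

step 1: T0 LOAD ⇒ load; ctr=5 reg=5
step 2: T2 LOAD ⇒ load; ctr=5 reg=5
step 3: T1 LOAD ⇒ load; ctr=5 reg=5
step 4: T0 CAS ⇒ ok; ctr=6 reg=5
step 5: T1 CAS ⇒ retry; ctr=6 reg=5
step 6: T2 CAS ⇒ retry; ctr=6 reg=5
step 7: T3 LOAD ⇒ load; ctr=6 reg=6
step 8: T0 LOAD ⇒ load; ctr=6 reg=6
step 9: T0 CAS ⇒ ok; ctr=7 reg=6
step 10: T3 CAS ⇒ retry; ctr=7 reg=6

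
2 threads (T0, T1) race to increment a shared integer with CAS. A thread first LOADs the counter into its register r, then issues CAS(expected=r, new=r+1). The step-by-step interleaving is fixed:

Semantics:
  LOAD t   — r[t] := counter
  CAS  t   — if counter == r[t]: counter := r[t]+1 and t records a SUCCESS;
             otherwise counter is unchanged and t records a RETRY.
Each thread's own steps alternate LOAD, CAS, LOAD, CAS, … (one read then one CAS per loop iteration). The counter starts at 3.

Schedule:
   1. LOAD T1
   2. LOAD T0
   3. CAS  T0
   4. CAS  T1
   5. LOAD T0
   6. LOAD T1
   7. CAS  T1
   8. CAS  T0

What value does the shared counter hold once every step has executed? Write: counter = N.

T1 LOAD — after: cnt=3, r=3 — load
T0 LOAD — after: cnt=3, r=3 — load
T0 CAS — after: cnt=4, r=3 — ok
T1 CAS — after: cnt=4, r=3 — retry
T0 LOAD — after: cnt=4, r=4 — load
T1 LOAD — after: cnt=4, r=4 — load
T1 CAS — after: cnt=5, r=4 — ok
T0 CAS — after: cnt=5, r=4 — retry

counter = 5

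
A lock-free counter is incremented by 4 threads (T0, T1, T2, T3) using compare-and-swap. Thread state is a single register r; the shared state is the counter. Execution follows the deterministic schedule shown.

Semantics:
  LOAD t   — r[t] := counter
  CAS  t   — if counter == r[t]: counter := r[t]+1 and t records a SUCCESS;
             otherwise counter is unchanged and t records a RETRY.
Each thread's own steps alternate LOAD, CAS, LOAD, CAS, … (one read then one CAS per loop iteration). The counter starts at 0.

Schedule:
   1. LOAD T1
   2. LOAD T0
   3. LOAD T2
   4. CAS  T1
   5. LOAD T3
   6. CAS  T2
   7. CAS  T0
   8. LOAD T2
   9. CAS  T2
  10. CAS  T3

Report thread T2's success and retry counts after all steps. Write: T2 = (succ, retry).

   1) LOAD T1:  M=0  r_T1=0
   2) LOAD T0:  M=0  r_T0=0
   3) LOAD T2:  M=0  r_T2=0
   4) CAS  T1:  M=1  r_T1=0 ✓
   5) LOAD T3:  M=1  r_T3=1
   6) CAS  T2:  M=1  r_T2=0 ✗
   7) CAS  T0:  M=1  r_T0=0 ✗
   8) LOAD T2:  M=1  r_T2=1
   9) CAS  T2:  M=2  r_T2=1 ✓
  10) CAS  T3:  M=2  r_T3=1 ✗

T2 = (1, 1)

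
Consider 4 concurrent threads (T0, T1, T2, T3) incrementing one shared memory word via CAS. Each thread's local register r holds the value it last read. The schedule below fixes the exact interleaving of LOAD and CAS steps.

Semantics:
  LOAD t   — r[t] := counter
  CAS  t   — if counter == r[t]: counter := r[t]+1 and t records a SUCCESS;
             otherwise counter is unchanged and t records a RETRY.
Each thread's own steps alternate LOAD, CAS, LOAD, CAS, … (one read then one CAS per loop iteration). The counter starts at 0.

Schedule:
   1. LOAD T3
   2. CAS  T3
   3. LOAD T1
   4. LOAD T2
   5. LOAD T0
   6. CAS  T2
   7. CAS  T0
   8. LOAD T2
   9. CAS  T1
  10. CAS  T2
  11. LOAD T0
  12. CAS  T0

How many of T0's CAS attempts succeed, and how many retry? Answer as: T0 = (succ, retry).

T0 = (1, 1)

T3 LOAD — after: cnt=0, r=0 — load
T3 CAS — after: cnt=1, r=0 — ok
T1 LOAD — after: cnt=1, r=1 — load
T2 LOAD — after: cnt=1, r=1 — load
T0 LOAD — after: cnt=1, r=1 — load
T2 CAS — after: cnt=2, r=1 — ok
T0 CAS — after: cnt=2, r=1 — retry
T2 LOAD — after: cnt=2, r=2 — load
T1 CAS — after: cnt=2, r=1 — retry
T2 CAS — after: cnt=3, r=2 — ok
T0 LOAD — after: cnt=3, r=3 — load
T0 CAS — after: cnt=4, r=3 — ok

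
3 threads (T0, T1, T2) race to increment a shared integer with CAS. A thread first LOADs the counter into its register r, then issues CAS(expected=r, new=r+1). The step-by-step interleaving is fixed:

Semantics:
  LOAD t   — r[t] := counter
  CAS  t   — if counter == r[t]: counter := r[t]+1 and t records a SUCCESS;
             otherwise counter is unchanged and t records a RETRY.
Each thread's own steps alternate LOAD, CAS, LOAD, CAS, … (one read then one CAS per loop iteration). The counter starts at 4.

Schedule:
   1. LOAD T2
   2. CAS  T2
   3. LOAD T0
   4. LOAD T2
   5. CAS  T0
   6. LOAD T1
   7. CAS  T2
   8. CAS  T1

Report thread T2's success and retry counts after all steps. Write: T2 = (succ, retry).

T2 = (1, 1)

[1] T2.load  rd  (counter 4, T2.r 4)
[2] T2.cas  hit  (counter 5, T2.r 4)
[3] T0.load  rd  (counter 5, T0.r 5)
[4] T2.load  rd  (counter 5, T2.r 5)
[5] T0.cas  hit  (counter 6, T0.r 5)
[6] T1.load  rd  (counter 6, T1.r 6)
[7] T2.cas  miss  (counter 6, T2.r 5)
[8] T1.cas  hit  (counter 7, T1.r 6)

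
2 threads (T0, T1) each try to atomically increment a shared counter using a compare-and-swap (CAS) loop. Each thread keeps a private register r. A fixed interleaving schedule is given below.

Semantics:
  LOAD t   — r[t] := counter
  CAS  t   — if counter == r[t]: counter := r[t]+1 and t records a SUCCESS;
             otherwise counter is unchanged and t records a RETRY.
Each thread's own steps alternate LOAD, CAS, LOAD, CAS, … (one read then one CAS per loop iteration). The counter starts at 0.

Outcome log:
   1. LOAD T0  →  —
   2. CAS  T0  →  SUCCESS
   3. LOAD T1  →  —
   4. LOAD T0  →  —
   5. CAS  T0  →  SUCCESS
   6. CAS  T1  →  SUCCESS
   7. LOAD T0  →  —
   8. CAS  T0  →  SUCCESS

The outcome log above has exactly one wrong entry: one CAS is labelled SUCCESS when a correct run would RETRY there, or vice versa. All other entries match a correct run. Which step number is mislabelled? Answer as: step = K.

step = 6

Re-executing:
#1 T0 reads 0
#2 T0 CAS(0→1) writes; counter now 1
#3 T1 reads 1
#4 T0 reads 1
#5 T0 CAS(1→2) writes; counter now 2
#6 T1 CAS(1→2) fails; counter now 2
#7 T0 reads 2
#8 T0 CAS(2→3) writes; counter now 3
Log disagrees first at step 6.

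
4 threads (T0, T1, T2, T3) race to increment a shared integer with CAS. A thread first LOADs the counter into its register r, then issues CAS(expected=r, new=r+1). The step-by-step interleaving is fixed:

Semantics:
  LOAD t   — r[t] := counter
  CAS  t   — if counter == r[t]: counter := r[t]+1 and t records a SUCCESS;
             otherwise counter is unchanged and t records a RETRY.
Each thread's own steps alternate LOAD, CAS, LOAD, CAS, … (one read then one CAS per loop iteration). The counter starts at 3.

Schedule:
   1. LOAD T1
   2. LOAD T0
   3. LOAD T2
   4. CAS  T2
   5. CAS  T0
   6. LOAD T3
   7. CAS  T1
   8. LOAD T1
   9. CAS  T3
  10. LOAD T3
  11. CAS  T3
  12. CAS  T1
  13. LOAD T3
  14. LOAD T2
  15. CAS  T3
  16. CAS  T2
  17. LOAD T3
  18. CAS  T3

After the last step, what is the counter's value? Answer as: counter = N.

counter = 8

step 1: T1 LOAD ⇒ load; ctr=3 reg=3
step 2: T0 LOAD ⇒ load; ctr=3 reg=3
step 3: T2 LOAD ⇒ load; ctr=3 reg=3
step 4: T2 CAS ⇒ ok; ctr=4 reg=3
step 5: T0 CAS ⇒ retry; ctr=4 reg=3
step 6: T3 LOAD ⇒ load; ctr=4 reg=4
step 7: T1 CAS ⇒ retry; ctr=4 reg=3
step 8: T1 LOAD ⇒ load; ctr=4 reg=4
step 9: T3 CAS ⇒ ok; ctr=5 reg=4
step 10: T3 LOAD ⇒ load; ctr=5 reg=5
step 11: T3 CAS ⇒ ok; ctr=6 reg=5
step 12: T1 CAS ⇒ retry; ctr=6 reg=4
step 13: T3 LOAD ⇒ load; ctr=6 reg=6
step 14: T2 LOAD ⇒ load; ctr=6 reg=6
step 15: T3 CAS ⇒ ok; ctr=7 reg=6
step 16: T2 CAS ⇒ retry; ctr=7 reg=6
step 17: T3 LOAD ⇒ load; ctr=7 reg=7
step 18: T3 CAS ⇒ ok; ctr=8 reg=7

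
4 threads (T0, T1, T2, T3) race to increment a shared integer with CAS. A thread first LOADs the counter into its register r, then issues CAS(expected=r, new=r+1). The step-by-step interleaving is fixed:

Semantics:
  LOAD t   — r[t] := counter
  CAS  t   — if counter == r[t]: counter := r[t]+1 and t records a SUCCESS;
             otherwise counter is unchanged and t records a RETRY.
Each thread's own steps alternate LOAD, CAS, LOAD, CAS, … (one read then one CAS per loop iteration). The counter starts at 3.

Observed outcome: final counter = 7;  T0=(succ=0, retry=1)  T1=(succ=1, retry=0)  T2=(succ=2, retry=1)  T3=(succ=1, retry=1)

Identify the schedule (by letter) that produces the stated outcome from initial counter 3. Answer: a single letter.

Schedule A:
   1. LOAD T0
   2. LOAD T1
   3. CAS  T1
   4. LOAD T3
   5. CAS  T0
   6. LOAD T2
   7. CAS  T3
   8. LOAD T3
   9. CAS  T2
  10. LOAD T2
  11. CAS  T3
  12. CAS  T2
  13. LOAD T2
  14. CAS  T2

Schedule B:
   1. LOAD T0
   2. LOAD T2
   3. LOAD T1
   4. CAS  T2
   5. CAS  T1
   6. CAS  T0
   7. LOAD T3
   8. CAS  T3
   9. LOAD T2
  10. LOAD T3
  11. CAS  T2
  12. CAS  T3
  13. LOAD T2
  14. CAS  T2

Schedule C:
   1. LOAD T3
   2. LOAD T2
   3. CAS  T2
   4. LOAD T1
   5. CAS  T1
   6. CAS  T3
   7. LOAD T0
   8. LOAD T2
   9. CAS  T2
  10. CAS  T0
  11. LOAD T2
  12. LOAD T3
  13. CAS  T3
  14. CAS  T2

C

Tracing schedule C:
   1) LOAD T3:  M=3  r_T3=3
   2) LOAD T2:  M=3  r_T2=3
   3) CAS  T2:  M=4  r_T2=3 ✓
   4) LOAD T1:  M=4  r_T1=4
   5) CAS  T1:  M=5  r_T1=4 ✓
   6) CAS  T3:  M=5  r_T3=3 ✗
   7) LOAD T0:  M=5  r_T0=5
   8) LOAD T2:  M=5  r_T2=5
   9) CAS  T2:  M=6  r_T2=5 ✓
  10) CAS  T0:  M=6  r_T0=5 ✗
  11) LOAD T2:  M=6  r_T2=6
  12) LOAD T3:  M=6  r_T3=6
  13) CAS  T3:  M=7  r_T3=6 ✓
  14) CAS  T2:  M=7  r_T2=6 ✗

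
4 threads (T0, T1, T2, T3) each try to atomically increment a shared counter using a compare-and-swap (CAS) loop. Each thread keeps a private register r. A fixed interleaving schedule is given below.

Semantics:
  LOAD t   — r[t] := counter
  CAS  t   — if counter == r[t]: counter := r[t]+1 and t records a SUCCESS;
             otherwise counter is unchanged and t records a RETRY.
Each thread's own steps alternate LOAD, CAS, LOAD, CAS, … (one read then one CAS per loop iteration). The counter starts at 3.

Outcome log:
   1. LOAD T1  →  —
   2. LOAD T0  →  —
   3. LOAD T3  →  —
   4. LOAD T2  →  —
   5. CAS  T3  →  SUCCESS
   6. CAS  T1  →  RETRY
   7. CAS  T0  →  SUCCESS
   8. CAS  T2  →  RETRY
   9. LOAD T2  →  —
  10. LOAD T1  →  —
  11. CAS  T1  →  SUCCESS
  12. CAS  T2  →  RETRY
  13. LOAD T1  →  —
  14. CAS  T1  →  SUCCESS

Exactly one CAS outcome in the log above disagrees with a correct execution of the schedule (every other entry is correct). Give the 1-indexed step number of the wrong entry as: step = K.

step = 7

Correct run:
T1 LOAD — after: cnt=3, r=3 — load
T0 LOAD — after: cnt=3, r=3 — load
T3 LOAD — after: cnt=3, r=3 — load
T2 LOAD — after: cnt=3, r=3 — load
T3 CAS — after: cnt=4, r=3 — ok
T1 CAS — after: cnt=4, r=3 — retry
T0 CAS — after: cnt=4, r=3 — retry
T2 CAS — after: cnt=4, r=3 — retry
T2 LOAD — after: cnt=4, r=4 — load
T1 LOAD — after: cnt=4, r=4 — load
T1 CAS — after: cnt=5, r=4 — ok
T2 CAS — after: cnt=5, r=4 — retry
T1 LOAD — after: cnt=5, r=5 — load
T1 CAS — after: cnt=6, r=5 — ok
Log disagrees first at step 7.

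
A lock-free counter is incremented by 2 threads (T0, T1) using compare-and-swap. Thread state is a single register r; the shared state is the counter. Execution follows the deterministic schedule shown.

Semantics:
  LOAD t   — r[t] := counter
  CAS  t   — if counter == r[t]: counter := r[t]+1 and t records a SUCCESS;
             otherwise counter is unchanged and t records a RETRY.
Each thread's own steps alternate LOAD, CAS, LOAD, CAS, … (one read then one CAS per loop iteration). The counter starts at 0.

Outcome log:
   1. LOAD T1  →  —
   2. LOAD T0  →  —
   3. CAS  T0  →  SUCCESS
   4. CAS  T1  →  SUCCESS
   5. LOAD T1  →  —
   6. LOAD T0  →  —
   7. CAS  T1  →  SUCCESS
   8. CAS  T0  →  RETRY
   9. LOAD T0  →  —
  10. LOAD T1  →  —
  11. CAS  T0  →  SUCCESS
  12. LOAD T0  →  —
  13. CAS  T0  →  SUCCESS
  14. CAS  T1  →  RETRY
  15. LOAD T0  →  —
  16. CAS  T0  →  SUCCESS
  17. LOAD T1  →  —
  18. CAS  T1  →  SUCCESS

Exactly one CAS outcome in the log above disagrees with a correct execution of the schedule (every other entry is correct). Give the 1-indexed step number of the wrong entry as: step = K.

Reference trace:
step 1: T1 LOAD ⇒ load; ctr=0 reg=0
step 2: T0 LOAD ⇒ load; ctr=0 reg=0
step 3: T0 CAS ⇒ ok; ctr=1 reg=0
step 4: T1 CAS ⇒ retry; ctr=1 reg=0
step 5: T1 LOAD ⇒ load; ctr=1 reg=1
step 6: T0 LOAD ⇒ load; ctr=1 reg=1
step 7: T1 CAS ⇒ ok; ctr=2 reg=1
step 8: T0 CAS ⇒ retry; ctr=2 reg=1
step 9: T0 LOAD ⇒ load; ctr=2 reg=2
step 10: T1 LOAD ⇒ load; ctr=2 reg=2
step 11: T0 CAS ⇒ ok; ctr=3 reg=2
step 12: T0 LOAD ⇒ load; ctr=3 reg=3
step 13: T0 CAS ⇒ ok; ctr=4 reg=3
step 14: T1 CAS ⇒ retry; ctr=4 reg=2
step 15: T0 LOAD ⇒ load; ctr=4 reg=4
step 16: T0 CAS ⇒ ok; ctr=5 reg=4
step 17: T1 LOAD ⇒ load; ctr=5 reg=5
step 18: T1 CAS ⇒ ok; ctr=6 reg=5
Flip is step 4.

step = 4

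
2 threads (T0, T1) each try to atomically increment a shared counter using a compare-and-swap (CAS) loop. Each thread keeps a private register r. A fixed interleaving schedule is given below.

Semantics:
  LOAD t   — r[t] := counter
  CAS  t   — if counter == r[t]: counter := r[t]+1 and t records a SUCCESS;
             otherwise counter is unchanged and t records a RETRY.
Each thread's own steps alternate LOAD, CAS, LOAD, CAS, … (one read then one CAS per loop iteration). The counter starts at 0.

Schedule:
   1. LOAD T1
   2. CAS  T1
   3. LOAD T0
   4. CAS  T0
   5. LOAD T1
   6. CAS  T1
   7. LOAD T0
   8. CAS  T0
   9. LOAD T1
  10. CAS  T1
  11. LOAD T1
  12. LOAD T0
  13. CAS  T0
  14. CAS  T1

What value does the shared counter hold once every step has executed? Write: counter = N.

counter = 6

step 1: T1 LOAD ⇒ load; ctr=0 reg=0
step 2: T1 CAS ⇒ ok; ctr=1 reg=0
step 3: T0 LOAD ⇒ load; ctr=1 reg=1
step 4: T0 CAS ⇒ ok; ctr=2 reg=1
step 5: T1 LOAD ⇒ load; ctr=2 reg=2
step 6: T1 CAS ⇒ ok; ctr=3 reg=2
step 7: T0 LOAD ⇒ load; ctr=3 reg=3
step 8: T0 CAS ⇒ ok; ctr=4 reg=3
step 9: T1 LOAD ⇒ load; ctr=4 reg=4
step 10: T1 CAS ⇒ ok; ctr=5 reg=4
step 11: T1 LOAD ⇒ load; ctr=5 reg=5
step 12: T0 LOAD ⇒ load; ctr=5 reg=5
step 13: T0 CAS ⇒ ok; ctr=6 reg=5
step 14: T1 CAS ⇒ retry; ctr=6 reg=5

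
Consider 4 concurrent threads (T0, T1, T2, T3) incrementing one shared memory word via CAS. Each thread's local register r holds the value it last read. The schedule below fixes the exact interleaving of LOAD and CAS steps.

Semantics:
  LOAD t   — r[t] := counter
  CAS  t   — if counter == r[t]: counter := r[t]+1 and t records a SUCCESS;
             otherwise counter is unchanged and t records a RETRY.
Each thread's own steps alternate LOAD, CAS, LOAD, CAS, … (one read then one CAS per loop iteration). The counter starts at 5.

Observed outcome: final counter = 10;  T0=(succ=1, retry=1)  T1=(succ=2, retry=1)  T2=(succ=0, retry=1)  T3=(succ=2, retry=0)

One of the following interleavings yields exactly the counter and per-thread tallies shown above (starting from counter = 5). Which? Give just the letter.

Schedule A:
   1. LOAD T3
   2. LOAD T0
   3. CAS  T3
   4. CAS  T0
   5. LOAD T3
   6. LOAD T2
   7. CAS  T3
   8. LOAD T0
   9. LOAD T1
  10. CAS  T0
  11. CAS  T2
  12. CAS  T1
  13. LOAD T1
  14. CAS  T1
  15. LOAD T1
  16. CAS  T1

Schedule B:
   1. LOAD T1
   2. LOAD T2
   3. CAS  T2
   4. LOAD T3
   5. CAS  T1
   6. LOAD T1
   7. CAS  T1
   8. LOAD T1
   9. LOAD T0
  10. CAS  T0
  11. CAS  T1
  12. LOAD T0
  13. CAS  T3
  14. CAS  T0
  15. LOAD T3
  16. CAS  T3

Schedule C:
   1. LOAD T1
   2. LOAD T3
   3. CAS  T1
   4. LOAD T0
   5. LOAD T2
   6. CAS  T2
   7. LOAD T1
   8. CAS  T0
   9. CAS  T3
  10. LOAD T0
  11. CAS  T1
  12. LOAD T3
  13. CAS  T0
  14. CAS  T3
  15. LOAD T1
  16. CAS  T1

Tracing schedule A:
T3 LOAD — after: cnt=5, r=5 — load
T0 LOAD — after: cnt=5, r=5 — load
T3 CAS — after: cnt=6, r=5 — ok
T0 CAS — after: cnt=6, r=5 — retry
T3 LOAD — after: cnt=6, r=6 — load
T2 LOAD — after: cnt=6, r=6 — load
T3 CAS — after: cnt=7, r=6 — ok
T0 LOAD — after: cnt=7, r=7 — load
T1 LOAD — after: cnt=7, r=7 — load
T0 CAS — after: cnt=8, r=7 — ok
T2 CAS — after: cnt=8, r=6 — retry
T1 CAS — after: cnt=8, r=7 — retry
T1 LOAD — after: cnt=8, r=8 — load
T1 CAS — after: cnt=9, r=8 — ok
T1 LOAD — after: cnt=9, r=9 — load
T1 CAS — after: cnt=10, r=9 — ok

A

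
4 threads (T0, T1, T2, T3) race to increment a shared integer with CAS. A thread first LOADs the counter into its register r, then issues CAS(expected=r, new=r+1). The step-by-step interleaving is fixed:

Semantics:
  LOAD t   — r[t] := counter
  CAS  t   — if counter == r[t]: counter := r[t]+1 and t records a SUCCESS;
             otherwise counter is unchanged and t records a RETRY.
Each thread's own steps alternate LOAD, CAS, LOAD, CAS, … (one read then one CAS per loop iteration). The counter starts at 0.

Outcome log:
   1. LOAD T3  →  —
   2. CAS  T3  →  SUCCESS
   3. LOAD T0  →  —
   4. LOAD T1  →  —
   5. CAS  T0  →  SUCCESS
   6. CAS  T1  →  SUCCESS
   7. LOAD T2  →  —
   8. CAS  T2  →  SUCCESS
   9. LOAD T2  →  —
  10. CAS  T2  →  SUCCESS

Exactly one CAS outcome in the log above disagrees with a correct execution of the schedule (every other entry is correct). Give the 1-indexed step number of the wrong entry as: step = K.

Re-executing:
step 1: T3 LOAD ⇒ load; ctr=0 reg=0
step 2: T3 CAS ⇒ ok; ctr=1 reg=0
step 3: T0 LOAD ⇒ load; ctr=1 reg=1
step 4: T1 LOAD ⇒ load; ctr=1 reg=1
step 5: T0 CAS ⇒ ok; ctr=2 reg=1
step 6: T1 CAS ⇒ retry; ctr=2 reg=1
step 7: T2 LOAD ⇒ load; ctr=2 reg=2
step 8: T2 CAS ⇒ ok; ctr=3 reg=2
step 9: T2 LOAD ⇒ load; ctr=3 reg=3
step 10: T2 CAS ⇒ ok; ctr=4 reg=3
Log disagrees first at step 6.

step = 6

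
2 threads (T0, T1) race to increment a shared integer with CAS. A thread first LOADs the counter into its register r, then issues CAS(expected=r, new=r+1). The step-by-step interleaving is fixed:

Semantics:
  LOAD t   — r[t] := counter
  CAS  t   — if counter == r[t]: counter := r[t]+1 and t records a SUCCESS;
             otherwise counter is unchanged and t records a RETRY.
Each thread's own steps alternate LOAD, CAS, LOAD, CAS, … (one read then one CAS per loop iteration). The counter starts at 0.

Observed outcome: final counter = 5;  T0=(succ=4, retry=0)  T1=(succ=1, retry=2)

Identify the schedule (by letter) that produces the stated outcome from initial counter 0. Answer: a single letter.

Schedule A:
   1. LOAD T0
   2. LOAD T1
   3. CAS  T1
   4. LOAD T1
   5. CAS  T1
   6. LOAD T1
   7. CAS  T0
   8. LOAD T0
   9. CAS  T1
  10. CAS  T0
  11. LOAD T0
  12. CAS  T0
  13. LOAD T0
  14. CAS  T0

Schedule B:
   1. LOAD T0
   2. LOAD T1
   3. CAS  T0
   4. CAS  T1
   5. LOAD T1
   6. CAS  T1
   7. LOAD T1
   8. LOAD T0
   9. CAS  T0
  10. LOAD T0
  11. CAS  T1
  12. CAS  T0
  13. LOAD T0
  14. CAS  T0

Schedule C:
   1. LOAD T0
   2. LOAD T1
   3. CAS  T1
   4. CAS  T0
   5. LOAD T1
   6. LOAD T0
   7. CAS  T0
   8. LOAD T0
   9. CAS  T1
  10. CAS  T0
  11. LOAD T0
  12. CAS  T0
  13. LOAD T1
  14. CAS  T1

Run B:
[1] T0.load  rd  (counter 0, T0.r 0)
[2] T1.load  rd  (counter 0, T1.r 0)
[3] T0.cas  hit  (counter 1, T0.r 0)
[4] T1.cas  miss  (counter 1, T1.r 0)
[5] T1.load  rd  (counter 1, T1.r 1)
[6] T1.cas  hit  (counter 2, T1.r 1)
[7] T1.load  rd  (counter 2, T1.r 2)
[8] T0.load  rd  (counter 2, T0.r 2)
[9] T0.cas  hit  (counter 3, T0.r 2)
[10] T0.load  rd  (counter 3, T0.r 3)
[11] T1.cas  miss  (counter 3, T1.r 2)
[12] T0.cas  hit  (counter 4, T0.r 3)
[13] T0.load  rd  (counter 4, T0.r 4)
[14] T0.cas  hit  (counter 5, T0.r 4)

B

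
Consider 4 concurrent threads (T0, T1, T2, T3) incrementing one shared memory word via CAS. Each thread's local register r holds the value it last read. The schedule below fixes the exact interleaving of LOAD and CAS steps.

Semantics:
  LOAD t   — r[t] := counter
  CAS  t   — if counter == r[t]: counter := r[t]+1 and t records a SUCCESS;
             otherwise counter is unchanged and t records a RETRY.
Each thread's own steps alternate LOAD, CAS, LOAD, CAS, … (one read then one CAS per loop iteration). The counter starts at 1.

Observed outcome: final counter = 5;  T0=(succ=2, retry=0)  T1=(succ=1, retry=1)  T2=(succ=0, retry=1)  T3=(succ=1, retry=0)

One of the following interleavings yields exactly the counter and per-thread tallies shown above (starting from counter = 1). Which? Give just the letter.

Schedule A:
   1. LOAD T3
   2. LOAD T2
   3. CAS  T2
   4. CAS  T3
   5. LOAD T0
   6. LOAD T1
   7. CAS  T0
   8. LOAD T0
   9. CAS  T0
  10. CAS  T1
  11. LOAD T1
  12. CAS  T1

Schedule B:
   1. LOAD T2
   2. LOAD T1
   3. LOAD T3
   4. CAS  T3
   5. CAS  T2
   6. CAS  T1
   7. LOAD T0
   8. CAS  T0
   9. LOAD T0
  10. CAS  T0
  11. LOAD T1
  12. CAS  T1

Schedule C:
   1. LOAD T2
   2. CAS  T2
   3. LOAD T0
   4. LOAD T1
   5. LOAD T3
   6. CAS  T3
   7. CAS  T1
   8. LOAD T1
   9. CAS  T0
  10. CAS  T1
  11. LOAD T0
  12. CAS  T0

B

Run B:
1. LOAD T2 → mem=1 r[T2]=1 [LOAD]
2. LOAD T1 → mem=1 r[T1]=1 [LOAD]
3. LOAD T3 → mem=1 r[T3]=1 [LOAD]
4. CAS T3 → mem=2 r[T3]=1 [OK]
5. CAS T2 → mem=2 r[T2]=1 [RETRY]
6. CAS T1 → mem=2 r[T1]=1 [RETRY]
7. LOAD T0 → mem=2 r[T0]=2 [LOAD]
8. CAS T0 → mem=3 r[T0]=2 [OK]
9. LOAD T0 → mem=3 r[T0]=3 [LOAD]
10. CAS T0 → mem=4 r[T0]=3 [OK]
11. LOAD T1 → mem=4 r[T1]=4 [LOAD]
12. CAS T1 → mem=5 r[T1]=4 [OK]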